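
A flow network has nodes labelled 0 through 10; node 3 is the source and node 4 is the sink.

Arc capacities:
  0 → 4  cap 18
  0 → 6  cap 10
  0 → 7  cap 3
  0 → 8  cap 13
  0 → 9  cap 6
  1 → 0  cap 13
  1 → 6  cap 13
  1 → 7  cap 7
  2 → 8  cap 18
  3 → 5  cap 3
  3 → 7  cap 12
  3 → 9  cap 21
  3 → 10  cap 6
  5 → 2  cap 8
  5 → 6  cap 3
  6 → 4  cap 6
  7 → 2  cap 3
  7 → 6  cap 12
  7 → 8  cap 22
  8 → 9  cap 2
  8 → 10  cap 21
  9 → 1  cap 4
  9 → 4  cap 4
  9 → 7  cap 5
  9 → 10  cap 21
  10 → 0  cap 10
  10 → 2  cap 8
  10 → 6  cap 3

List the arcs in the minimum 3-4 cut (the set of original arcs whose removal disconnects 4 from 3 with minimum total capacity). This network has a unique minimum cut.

augment #1: 3→9→4 push 4
augment #2: 3→5→6→4 push 3
augment #3: 3→7→6→4 push 3
augment #4: 3→10→0→4 push 6
augment #5: 3→9→1→0→4 push 4
augment #6: 3→9→10→0→4 push 4
max flow = 24; residual-reachable set from 3 gives S-side
cut edges (S→T): {(6,4), (9,1), (9,4), (10,0)} total cap 24

Min-cut arcs: {(6,4), (9,1), (9,4), (10,0)} (total capacity 24)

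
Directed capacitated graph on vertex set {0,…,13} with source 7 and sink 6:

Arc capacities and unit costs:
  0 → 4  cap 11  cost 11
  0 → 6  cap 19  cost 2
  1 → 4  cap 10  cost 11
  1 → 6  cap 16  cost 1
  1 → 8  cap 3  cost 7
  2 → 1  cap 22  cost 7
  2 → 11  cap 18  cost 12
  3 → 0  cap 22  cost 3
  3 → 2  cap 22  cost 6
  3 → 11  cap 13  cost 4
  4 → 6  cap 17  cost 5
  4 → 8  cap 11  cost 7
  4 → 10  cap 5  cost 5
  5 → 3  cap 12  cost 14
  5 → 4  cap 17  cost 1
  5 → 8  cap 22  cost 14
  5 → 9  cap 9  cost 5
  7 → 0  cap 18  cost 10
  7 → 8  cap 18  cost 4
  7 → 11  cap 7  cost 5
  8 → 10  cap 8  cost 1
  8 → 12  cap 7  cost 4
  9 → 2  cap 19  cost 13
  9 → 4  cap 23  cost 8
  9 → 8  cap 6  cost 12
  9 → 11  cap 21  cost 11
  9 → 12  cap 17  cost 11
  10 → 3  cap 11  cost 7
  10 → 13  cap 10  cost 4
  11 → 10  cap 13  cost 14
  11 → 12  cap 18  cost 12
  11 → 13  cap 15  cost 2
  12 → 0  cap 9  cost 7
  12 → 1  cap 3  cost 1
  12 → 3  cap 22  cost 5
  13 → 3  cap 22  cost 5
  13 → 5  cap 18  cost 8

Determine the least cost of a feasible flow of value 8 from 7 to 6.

Minimum cost for 8 units: 90

shortest-cost path #1: 7→8→12→1→6 push 3 @ unit cost 10 (adds 30)
shortest-cost path #2: 7→0→6 push 5 @ unit cost 12 (adds 60)
total cost = 90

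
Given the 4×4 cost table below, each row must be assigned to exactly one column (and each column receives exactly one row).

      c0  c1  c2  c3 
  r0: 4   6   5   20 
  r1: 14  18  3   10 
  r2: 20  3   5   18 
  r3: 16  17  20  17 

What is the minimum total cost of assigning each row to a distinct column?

optimal assignment: row0→col0 (cost 4), row1→col2 (cost 3), row2→col1 (cost 3), row3→col3 (cost 17)
total = 4 + 3 + 3 + 17 = 27

Minimum assignment cost: 27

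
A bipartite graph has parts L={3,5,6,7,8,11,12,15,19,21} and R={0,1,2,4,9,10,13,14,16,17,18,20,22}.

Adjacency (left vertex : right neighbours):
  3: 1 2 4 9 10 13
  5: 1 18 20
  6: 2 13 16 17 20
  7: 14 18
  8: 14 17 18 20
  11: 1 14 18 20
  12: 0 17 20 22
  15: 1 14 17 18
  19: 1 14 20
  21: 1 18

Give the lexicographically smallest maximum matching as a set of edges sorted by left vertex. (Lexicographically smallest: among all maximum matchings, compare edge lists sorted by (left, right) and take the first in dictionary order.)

|M| = 8 (so the lex-smallest maximum matching has 8 edges)
process left vertices in ascending order; for each, take the smallest-labelled available neighbour that still permits 8 edges overall, or leave it unmatched if none does
lex-smallest matching: {3-2, 5-1, 6-13, 7-14, 8-17, 11-18, 12-0, 19-20}

Lex-smallest maximum matching: {(3,2), (5,1), (6,13), (7,14), (8,17), (11,18), (12,0), (19,20)}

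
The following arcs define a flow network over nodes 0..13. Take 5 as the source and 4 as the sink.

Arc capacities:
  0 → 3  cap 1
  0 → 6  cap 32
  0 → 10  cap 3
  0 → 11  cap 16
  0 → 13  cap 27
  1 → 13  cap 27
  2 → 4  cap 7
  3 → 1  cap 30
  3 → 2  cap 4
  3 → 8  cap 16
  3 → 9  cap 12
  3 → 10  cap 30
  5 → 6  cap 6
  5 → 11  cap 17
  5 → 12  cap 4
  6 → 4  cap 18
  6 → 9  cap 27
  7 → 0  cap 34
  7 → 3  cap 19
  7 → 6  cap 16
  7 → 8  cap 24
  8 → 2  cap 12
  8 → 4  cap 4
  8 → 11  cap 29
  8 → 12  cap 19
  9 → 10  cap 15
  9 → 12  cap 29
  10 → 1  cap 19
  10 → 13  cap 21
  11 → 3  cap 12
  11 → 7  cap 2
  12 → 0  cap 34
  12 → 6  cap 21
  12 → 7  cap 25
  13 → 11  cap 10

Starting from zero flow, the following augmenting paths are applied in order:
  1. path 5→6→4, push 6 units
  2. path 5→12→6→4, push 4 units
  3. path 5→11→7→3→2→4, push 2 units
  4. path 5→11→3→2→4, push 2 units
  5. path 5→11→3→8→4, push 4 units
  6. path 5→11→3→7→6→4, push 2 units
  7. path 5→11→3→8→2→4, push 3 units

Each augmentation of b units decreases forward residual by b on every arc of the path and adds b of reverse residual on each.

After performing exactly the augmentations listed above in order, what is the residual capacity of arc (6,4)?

after path 1 (5→6→4, push 6): res(6,4)=12
after path 2 (5→12→6→4, push 4): res(6,4)=8
after path 3 (5→11→7→3→2→4, push 2): res(6,4)=8
after path 4 (5→11→3→2→4, push 2): res(6,4)=8
after path 5 (5→11→3→8→4, push 4): res(6,4)=8
after path 6 (5→11→3→7→6→4, push 2): res(6,4)=6
after path 7 (5→11→3→8→2→4, push 3): res(6,4)=6

Residual capacity of (6,4): 6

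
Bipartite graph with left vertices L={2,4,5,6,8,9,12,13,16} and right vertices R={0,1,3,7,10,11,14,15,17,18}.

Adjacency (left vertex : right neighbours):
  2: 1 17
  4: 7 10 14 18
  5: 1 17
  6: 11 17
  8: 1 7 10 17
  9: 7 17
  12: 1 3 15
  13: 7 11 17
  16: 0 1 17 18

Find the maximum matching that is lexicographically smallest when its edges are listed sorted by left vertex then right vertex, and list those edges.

|M| = 8 (so the lex-smallest maximum matching has 8 edges)
process left vertices in ascending order; for each, take the smallest-labelled available neighbour that still permits 8 edges overall, or leave it unmatched if none does
lex-smallest matching: {2-1, 4-14, 5-17, 6-11, 8-10, 9-7, 12-3, 16-0}

Lex-smallest maximum matching: {(2,1), (4,14), (5,17), (6,11), (8,10), (9,7), (12,3), (16,0)}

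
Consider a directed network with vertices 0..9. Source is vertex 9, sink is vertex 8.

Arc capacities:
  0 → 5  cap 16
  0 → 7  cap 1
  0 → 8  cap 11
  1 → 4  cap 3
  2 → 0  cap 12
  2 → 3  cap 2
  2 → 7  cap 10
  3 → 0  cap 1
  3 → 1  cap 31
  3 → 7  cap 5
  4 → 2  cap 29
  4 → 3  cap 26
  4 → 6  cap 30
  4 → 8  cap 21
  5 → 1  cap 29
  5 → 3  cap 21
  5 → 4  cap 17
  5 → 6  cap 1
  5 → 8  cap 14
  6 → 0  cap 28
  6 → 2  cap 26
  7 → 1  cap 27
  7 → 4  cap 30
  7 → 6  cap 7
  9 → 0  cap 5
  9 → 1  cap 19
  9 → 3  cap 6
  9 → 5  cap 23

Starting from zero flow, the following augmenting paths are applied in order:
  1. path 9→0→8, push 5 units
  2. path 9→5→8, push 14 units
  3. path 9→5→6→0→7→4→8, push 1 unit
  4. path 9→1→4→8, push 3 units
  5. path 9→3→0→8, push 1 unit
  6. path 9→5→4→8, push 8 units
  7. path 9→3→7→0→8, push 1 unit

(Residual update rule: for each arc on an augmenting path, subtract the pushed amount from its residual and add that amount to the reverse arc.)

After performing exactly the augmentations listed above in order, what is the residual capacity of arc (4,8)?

after path 1 (9→0→8, push 5): res(4,8)=21
after path 2 (9→5→8, push 14): res(4,8)=21
after path 3 (9→5→6→0→7→4→8, push 1): res(4,8)=20
after path 4 (9→1→4→8, push 3): res(4,8)=17
after path 5 (9→3→0→8, push 1): res(4,8)=17
after path 6 (9→5→4→8, push 8): res(4,8)=9
after path 7 (9→3→7→0→8, push 1): res(4,8)=9

Residual capacity of (4,8): 9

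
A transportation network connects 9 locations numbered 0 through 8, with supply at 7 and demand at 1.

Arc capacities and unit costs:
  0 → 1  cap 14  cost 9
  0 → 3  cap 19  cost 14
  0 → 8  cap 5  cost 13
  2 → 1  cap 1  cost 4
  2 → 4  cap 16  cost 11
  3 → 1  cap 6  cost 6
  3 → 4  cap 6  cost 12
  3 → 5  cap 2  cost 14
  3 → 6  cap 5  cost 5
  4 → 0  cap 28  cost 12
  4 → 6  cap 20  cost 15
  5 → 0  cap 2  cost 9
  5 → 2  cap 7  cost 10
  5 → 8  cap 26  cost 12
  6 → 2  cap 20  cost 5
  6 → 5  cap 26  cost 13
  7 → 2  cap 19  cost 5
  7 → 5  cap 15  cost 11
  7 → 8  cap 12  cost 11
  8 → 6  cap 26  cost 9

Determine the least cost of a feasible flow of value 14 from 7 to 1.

shortest-cost path #1: 7→2→1 push 1 @ unit cost 9 (adds 9)
shortest-cost path #2: 7→5→0→1 push 2 @ unit cost 29 (adds 58)
shortest-cost path #3: 7→2→4→0→1 push 11 @ unit cost 37 (adds 407)
total cost = 474

Minimum cost for 14 units: 474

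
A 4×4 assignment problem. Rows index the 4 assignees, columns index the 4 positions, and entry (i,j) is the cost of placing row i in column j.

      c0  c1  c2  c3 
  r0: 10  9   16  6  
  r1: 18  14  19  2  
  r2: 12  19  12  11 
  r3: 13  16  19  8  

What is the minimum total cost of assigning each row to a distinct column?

optimal assignment: row0→col1 (cost 9), row1→col3 (cost 2), row2→col2 (cost 12), row3→col0 (cost 13)
total = 9 + 2 + 12 + 13 = 36

Minimum assignment cost: 36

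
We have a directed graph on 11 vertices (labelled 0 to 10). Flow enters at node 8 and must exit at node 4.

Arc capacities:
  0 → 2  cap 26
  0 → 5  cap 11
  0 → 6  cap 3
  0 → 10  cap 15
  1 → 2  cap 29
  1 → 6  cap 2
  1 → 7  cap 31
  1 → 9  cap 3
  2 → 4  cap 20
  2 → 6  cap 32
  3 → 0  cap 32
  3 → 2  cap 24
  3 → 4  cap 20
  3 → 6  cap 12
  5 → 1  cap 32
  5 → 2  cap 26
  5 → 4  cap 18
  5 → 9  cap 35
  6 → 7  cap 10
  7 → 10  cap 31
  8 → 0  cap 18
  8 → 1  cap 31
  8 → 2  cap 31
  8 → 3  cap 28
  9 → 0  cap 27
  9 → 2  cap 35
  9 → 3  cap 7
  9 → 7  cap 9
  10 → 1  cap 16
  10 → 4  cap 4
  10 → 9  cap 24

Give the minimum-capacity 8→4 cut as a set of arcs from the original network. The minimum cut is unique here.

augment #1: 8→2→4 push 20
augment #2: 8→3→4 push 20
augment #3: 8→0→5→4 push 11
augment #4: 8→0→10→4 push 4
max flow = 55; residual-reachable set from 8 gives S-side
cut edges (S→T): {(0,5), (2,4), (3,4), (10,4)} total cap 55

Min-cut arcs: {(0,5), (2,4), (3,4), (10,4)} (total capacity 55)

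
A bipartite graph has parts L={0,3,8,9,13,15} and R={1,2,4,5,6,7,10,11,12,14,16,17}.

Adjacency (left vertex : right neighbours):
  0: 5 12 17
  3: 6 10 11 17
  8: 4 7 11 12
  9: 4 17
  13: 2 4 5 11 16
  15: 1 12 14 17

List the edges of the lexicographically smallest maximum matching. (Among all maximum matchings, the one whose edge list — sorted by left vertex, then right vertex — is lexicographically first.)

|M| = 6 (so the lex-smallest maximum matching has 6 edges)
process left vertices in ascending order; for each, take the smallest-labelled available neighbour that still permits 6 edges overall, or leave it unmatched if none does
lex-smallest matching: {0-5, 3-6, 8-4, 9-17, 13-2, 15-1}

Lex-smallest maximum matching: {(0,5), (3,6), (8,4), (9,17), (13,2), (15,1)}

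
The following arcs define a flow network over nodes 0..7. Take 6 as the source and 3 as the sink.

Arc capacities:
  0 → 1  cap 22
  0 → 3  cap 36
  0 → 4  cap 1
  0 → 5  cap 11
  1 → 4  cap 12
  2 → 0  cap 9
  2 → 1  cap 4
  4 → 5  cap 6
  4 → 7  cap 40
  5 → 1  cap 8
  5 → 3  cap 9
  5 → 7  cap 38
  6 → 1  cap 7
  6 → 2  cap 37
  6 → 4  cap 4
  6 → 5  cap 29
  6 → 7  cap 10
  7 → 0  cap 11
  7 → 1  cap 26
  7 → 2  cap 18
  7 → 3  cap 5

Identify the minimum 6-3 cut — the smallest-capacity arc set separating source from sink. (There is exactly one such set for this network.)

Min-cut arcs: {(2,0), (5,3), (7,0), (7,3)} (total capacity 34)

augment #1: 6→5→3 push 9
augment #2: 6→7→3 push 5
augment #3: 6→2→0→3 push 9
augment #4: 6→7→0→3 push 5
augment #5: 6→4→7→0→3 push 4
augment #6: 6→5→7→0→3 push 2
max flow = 34; residual-reachable set from 6 gives S-side
cut edges (S→T): {(2,0), (5,3), (7,0), (7,3)} total cap 34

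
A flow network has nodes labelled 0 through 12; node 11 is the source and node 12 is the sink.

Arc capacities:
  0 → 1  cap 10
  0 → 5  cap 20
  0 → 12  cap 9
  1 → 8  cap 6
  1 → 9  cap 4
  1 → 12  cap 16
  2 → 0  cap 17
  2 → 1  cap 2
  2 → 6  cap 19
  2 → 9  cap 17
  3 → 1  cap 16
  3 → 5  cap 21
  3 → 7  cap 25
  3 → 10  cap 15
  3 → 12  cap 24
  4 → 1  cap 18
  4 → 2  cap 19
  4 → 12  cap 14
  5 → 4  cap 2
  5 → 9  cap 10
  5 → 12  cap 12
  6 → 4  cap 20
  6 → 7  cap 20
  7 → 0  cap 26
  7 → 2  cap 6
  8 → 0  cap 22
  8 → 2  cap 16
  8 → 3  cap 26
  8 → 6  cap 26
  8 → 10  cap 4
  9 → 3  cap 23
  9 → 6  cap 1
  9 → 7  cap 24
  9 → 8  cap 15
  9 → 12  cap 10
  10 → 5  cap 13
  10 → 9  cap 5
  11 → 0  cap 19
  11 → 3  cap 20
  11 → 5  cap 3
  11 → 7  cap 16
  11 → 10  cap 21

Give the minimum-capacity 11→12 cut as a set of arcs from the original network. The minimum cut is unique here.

Min-cut arcs: {(0,1), (0,12), (5,4), (5,9), (5,12), (7,2), (10,9), (11,3)} (total capacity 74)

augment #1: 11→0→12 push 9
augment #2: 11→3→12 push 20
augment #3: 11→5→12 push 3
augment #4: 11→0→1→12 push 10
augment #5: 11→10→5→12 push 9
augment #6: 11→10→9→12 push 5
augment #7: 11→7→2→1→12 push 2
augment #8: 11→7→2→9→12 push 4
augment #9: 11→10→5→4→12 push 2
augment #10: 11→10→5→9→12 push 1
augment #11: 11→10→5→9→3→12 push 1
augment #12: 11→7→0→5→9→3→12 push 3
augment #13: 11→7→0→5→9→3→1→12 push 4
augment #14: 11→7→0→5→9→6→4→12 push 1
max flow = 74; residual-reachable set from 11 gives S-side
cut edges (S→T): {(0,1), (0,12), (5,4), (5,9), (5,12), (7,2), (10,9), (11,3)} total cap 74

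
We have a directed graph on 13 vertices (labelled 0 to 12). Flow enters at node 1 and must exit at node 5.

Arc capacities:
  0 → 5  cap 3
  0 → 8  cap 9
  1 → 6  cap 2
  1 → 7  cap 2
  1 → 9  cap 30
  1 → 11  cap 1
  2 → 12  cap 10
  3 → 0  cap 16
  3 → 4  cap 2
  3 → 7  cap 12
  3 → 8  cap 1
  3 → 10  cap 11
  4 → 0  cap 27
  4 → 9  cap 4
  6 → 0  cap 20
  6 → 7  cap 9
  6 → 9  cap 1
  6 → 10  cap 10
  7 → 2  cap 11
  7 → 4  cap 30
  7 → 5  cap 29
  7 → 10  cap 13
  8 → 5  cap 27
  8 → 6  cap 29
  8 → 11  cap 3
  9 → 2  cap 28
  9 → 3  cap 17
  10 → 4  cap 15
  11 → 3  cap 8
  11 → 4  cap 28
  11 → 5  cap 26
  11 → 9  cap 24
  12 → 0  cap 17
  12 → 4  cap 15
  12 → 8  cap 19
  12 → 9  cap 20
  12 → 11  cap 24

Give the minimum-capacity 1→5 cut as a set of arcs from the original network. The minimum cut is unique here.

Min-cut arcs: {(1,6), (1,7), (1,11), (2,12), (9,3)} (total capacity 32)

augment #1: 1→7→5 push 2
augment #2: 1→11→5 push 1
augment #3: 1→6→0→5 push 2
augment #4: 1→9→3→0→5 push 1
augment #5: 1→9→3→7→5 push 12
augment #6: 1→9→3→8→5 push 1
augment #7: 1→9→2→12→8→5 push 10
augment #8: 1→9→3→0→8→5 push 3
max flow = 32; residual-reachable set from 1 gives S-side
cut edges (S→T): {(1,6), (1,7), (1,11), (2,12), (9,3)} total cap 32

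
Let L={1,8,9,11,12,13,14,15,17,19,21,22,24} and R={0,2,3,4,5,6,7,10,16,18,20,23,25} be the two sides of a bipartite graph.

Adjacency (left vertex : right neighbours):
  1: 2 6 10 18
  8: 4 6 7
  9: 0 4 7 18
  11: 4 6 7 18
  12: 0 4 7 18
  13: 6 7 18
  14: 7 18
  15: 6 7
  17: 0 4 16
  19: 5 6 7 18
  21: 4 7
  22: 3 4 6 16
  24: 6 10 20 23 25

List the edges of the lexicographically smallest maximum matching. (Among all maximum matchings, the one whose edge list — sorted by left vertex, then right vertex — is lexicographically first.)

|M| = 10 (so the lex-smallest maximum matching has 10 edges)
process left vertices in ascending order; for each, take the smallest-labelled available neighbour that still permits 10 edges overall, or leave it unmatched if none does
lex-smallest matching: {1-2, 8-4, 9-0, 11-6, 12-7, 13-18, 17-16, 19-5, 22-3, 24-10}

Lex-smallest maximum matching: {(1,2), (8,4), (9,0), (11,6), (12,7), (13,18), (17,16), (19,5), (22,3), (24,10)}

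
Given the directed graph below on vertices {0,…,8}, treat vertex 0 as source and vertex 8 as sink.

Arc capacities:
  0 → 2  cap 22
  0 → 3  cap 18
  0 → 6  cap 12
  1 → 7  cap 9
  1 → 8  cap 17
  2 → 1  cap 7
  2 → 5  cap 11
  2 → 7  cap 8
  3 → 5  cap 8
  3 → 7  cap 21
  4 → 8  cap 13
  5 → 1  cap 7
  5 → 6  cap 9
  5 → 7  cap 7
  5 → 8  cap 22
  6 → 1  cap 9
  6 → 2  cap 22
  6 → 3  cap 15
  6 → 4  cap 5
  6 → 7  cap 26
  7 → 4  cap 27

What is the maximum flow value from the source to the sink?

Maximum flow value: 48

augment #1: 0→2→1→8 bottleneck 7, total now 7
augment #2: 0→2→5→8 bottleneck 11, total now 18
augment #3: 0→3→5→8 bottleneck 8, total now 26
augment #4: 0→6→1→8 bottleneck 9, total now 35
augment #5: 0→6→4→8 bottleneck 3, total now 38
augment #6: 0→2→7→4→8 bottleneck 4, total now 42
augment #7: 0→3→7→4→8 bottleneck 6, total now 48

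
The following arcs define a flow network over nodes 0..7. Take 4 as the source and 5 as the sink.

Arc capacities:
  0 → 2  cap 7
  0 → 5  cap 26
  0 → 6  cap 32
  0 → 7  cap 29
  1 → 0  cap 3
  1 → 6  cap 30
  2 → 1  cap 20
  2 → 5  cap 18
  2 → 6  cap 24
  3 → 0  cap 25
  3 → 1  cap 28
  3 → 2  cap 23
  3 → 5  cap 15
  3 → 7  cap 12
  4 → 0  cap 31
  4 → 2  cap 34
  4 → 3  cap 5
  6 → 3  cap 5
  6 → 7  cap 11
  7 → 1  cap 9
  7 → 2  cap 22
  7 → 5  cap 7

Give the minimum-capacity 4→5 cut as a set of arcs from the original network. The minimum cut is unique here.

Min-cut arcs: {(0,5), (2,5), (4,3), (6,3), (7,5)} (total capacity 61)

augment #1: 4→0→5 push 26
augment #2: 4→2→5 push 18
augment #3: 4→3→5 push 5
augment #4: 4→0→7→5 push 5
augment #5: 4→2→6→3→5 push 5
augment #6: 4→2→6→7→5 push 2
max flow = 61; residual-reachable set from 4 gives S-side
cut edges (S→T): {(0,5), (2,5), (4,3), (6,3), (7,5)} total cap 61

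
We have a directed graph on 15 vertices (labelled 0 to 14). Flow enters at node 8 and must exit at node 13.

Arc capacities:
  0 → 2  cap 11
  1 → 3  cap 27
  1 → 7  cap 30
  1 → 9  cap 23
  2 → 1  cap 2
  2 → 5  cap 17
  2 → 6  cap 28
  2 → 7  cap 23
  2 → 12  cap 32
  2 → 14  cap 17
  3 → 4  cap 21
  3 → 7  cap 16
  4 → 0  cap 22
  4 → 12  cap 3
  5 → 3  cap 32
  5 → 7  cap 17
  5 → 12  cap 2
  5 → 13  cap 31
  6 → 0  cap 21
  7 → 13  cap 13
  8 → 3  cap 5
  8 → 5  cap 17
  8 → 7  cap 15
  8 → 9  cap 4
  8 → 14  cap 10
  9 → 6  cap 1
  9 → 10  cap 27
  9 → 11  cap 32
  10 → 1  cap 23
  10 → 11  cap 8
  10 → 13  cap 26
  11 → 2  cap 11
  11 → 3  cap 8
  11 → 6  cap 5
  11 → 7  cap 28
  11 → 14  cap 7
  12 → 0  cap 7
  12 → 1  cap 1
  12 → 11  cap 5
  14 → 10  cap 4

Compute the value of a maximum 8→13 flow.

augment #1: 8→5→13 bottleneck 17, total now 17
augment #2: 8→7→13 bottleneck 13, total now 30
augment #3: 8→9→10→13 bottleneck 4, total now 34
augment #4: 8→14→10→13 bottleneck 4, total now 38
augment #5: 8→3→4→0→2→5→13 bottleneck 5, total now 43

Maximum flow value: 43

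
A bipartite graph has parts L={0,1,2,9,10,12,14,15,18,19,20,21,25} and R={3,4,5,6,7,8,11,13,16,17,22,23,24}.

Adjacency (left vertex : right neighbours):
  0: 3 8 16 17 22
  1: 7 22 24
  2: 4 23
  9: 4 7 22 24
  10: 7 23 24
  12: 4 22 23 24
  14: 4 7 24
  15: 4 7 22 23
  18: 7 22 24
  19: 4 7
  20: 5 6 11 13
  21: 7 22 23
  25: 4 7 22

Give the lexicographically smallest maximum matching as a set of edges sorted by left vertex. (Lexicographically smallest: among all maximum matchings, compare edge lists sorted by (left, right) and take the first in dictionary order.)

Lex-smallest maximum matching: {(0,3), (1,7), (2,4), (9,22), (10,23), (12,24), (20,5)}

|M| = 7 (so the lex-smallest maximum matching has 7 edges)
process left vertices in ascending order; for each, take the smallest-labelled available neighbour that still permits 7 edges overall, or leave it unmatched if none does
lex-smallest matching: {0-3, 1-7, 2-4, 9-22, 10-23, 12-24, 20-5}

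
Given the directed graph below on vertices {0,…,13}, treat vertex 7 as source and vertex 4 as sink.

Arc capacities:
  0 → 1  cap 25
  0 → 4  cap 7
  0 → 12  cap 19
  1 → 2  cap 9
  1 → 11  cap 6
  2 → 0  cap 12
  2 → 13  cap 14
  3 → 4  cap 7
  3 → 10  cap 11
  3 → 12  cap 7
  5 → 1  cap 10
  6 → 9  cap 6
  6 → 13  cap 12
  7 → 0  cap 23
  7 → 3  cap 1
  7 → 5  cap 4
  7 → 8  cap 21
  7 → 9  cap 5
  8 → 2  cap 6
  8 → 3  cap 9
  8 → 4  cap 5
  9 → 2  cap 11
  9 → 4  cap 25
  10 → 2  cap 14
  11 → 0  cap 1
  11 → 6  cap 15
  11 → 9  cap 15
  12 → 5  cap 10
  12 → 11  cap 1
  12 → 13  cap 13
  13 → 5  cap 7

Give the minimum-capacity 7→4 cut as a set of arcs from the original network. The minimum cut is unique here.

augment #1: 7→0→4 push 7
augment #2: 7→3→4 push 1
augment #3: 7→8→4 push 5
augment #4: 7→9→4 push 5
augment #5: 7→8→3→4 push 6
augment #6: 7→0→1→11→9→4 push 6
augment #7: 7→0→12→11→9→4 push 1
max flow = 31; residual-reachable set from 7 gives S-side
cut edges (S→T): {(0,4), (1,11), (3,4), (7,9), (8,4), (12,11)} total cap 31

Min-cut arcs: {(0,4), (1,11), (3,4), (7,9), (8,4), (12,11)} (total capacity 31)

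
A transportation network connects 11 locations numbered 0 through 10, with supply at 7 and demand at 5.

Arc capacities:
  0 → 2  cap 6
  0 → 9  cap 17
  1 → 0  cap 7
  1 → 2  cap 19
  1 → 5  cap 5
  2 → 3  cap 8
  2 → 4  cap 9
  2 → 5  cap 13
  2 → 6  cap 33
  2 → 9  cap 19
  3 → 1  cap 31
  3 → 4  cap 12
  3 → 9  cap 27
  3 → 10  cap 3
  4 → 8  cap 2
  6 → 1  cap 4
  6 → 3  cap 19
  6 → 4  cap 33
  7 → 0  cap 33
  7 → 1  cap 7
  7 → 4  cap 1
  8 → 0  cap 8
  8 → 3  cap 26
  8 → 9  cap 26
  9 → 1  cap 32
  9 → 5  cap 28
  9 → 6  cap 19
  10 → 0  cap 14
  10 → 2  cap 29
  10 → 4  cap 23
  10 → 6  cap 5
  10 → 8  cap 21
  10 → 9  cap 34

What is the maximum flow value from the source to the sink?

augment #1: 7→1→5 bottleneck 5, total now 5
augment #2: 7→0→2→5 bottleneck 6, total now 11
augment #3: 7→0→9→5 bottleneck 17, total now 28
augment #4: 7→1→2→5 bottleneck 2, total now 30
augment #5: 7→4→8→9→5 bottleneck 1, total now 31

Maximum flow value: 31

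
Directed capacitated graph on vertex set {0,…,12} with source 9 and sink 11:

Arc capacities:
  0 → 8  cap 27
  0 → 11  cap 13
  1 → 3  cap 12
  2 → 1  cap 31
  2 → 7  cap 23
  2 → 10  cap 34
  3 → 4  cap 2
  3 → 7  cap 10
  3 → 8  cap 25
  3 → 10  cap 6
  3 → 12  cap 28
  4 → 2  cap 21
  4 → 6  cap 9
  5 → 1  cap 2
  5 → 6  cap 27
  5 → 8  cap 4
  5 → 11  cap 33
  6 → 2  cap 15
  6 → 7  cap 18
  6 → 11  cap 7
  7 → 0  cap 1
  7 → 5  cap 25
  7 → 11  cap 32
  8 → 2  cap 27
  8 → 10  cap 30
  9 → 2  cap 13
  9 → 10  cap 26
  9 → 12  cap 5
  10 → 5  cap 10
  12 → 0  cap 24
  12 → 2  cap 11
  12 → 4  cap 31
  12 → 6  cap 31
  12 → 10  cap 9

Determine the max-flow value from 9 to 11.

augment #1: 9→2→7→11 bottleneck 13, total now 13
augment #2: 9→10→5→11 bottleneck 10, total now 23
augment #3: 9→12→0→11 bottleneck 5, total now 28

Maximum flow value: 28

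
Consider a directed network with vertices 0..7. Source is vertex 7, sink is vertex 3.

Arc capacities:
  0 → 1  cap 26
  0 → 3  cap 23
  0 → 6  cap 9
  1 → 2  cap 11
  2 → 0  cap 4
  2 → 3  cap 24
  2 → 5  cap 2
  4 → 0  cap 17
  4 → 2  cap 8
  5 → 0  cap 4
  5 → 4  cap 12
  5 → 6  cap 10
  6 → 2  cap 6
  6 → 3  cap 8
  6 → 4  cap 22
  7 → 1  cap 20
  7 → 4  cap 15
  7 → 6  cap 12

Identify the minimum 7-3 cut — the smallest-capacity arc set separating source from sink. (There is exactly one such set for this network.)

Min-cut arcs: {(1,2), (7,4), (7,6)} (total capacity 38)

augment #1: 7→6→3 push 8
augment #2: 7→1→2→3 push 11
augment #3: 7→4→0→3 push 15
augment #4: 7→6→2→3 push 4
max flow = 38; residual-reachable set from 7 gives S-side
cut edges (S→T): {(1,2), (7,4), (7,6)} total cap 38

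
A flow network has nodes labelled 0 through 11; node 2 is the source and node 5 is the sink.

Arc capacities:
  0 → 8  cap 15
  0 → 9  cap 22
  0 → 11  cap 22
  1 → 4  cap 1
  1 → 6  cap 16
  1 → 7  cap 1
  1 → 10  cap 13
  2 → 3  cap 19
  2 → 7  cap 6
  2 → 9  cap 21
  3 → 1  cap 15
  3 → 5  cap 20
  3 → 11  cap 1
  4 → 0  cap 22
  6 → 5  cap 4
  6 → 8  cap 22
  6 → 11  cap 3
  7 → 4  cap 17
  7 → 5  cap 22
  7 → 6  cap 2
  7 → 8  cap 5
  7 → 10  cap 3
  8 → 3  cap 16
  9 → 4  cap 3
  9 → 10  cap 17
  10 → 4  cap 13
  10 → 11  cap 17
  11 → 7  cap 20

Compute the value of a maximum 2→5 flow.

augment #1: 2→3→5 bottleneck 19, total now 19
augment #2: 2→7→5 bottleneck 6, total now 25
augment #3: 2→9→10→11→7→5 bottleneck 16, total now 41
augment #4: 2→9→4→0→8→3→5 bottleneck 1, total now 42
augment #5: 2→9→10→11→7→6→5 bottleneck 1, total now 43
augment #6: 2→9→4→0→11→7→6→5 bottleneck 1, total now 44
augment #7: 2→9→4→0→8→3→1→6→5 bottleneck 1, total now 45

Maximum flow value: 45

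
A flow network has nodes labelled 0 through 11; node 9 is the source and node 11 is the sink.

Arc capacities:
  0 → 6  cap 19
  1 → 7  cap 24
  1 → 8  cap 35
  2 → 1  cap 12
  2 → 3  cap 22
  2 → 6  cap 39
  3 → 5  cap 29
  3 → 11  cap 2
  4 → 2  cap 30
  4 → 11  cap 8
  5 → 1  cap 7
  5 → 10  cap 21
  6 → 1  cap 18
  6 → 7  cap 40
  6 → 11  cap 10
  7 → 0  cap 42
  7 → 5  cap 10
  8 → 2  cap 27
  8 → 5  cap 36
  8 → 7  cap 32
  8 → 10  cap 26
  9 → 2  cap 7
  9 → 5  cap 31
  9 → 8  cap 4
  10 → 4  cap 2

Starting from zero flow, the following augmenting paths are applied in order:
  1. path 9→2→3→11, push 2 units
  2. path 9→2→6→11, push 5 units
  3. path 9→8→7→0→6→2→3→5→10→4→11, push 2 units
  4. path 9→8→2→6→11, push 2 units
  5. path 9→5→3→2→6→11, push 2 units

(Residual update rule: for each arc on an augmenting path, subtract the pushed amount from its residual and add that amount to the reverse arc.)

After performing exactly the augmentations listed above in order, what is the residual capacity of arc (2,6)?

after path 1 (9→2→3→11, push 2): res(2,6)=39
after path 2 (9→2→6→11, push 5): res(2,6)=34
after path 3 (9→8→7→0→6→2→3→5→10→4→11, push 2): res(2,6)=36
after path 4 (9→8→2→6→11, push 2): res(2,6)=34
after path 5 (9→5→3→2→6→11, push 2): res(2,6)=32

Residual capacity of (2,6): 32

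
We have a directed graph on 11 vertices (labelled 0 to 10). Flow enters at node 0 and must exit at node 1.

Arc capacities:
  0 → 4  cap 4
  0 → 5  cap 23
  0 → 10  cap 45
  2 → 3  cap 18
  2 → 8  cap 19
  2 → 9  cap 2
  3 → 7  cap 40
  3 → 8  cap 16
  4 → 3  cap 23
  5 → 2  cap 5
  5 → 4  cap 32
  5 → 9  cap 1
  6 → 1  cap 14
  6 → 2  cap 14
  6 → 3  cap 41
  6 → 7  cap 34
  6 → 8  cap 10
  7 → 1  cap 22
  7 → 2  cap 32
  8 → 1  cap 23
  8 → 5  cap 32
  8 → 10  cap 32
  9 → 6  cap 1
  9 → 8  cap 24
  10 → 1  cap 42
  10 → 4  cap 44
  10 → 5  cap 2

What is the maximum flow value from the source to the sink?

augment #1: 0→10→1 bottleneck 42, total now 42
augment #2: 0→4→3→7→1 bottleneck 4, total now 46
augment #3: 0→5→2→8→1 bottleneck 5, total now 51
augment #4: 0→5→9→6→1 bottleneck 1, total now 52
augment #5: 0→5→4→3→7→1 bottleneck 17, total now 69
augment #6: 0→10→4→3→7→1 bottleneck 1, total now 70
augment #7: 0→10→4→3→8→1 bottleneck 1, total now 71

Maximum flow value: 71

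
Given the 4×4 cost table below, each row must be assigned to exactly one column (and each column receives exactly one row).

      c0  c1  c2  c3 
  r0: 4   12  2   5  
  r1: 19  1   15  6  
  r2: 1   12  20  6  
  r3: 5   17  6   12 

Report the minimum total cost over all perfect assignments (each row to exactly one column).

Minimum assignment cost: 13

optimal assignment: row0→col3 (cost 5), row1→col1 (cost 1), row2→col0 (cost 1), row3→col2 (cost 6)
total = 5 + 1 + 1 + 6 = 13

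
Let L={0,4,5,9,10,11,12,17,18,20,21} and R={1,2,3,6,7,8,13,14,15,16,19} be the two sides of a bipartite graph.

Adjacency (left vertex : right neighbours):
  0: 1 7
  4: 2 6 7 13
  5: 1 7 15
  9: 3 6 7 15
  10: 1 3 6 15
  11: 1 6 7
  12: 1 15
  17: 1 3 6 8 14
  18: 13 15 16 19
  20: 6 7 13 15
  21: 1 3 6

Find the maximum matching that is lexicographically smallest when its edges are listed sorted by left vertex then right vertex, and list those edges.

|M| = 9 (so the lex-smallest maximum matching has 9 edges)
process left vertices in ascending order; for each, take the smallest-labelled available neighbour that still permits 9 edges overall, or leave it unmatched if none does
lex-smallest matching: {0-1, 4-2, 5-7, 9-3, 10-6, 12-15, 17-8, 18-16, 20-13}

Lex-smallest maximum matching: {(0,1), (4,2), (5,7), (9,3), (10,6), (12,15), (17,8), (18,16), (20,13)}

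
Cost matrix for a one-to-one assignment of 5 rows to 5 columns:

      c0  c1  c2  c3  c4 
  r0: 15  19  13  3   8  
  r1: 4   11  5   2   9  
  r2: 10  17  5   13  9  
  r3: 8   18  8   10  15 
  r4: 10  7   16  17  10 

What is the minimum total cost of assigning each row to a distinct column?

Minimum assignment cost: 30

optimal assignment: row0→col4 (cost 8), row1→col3 (cost 2), row2→col2 (cost 5), row3→col0 (cost 8), row4→col1 (cost 7)
total = 8 + 2 + 5 + 8 + 7 = 30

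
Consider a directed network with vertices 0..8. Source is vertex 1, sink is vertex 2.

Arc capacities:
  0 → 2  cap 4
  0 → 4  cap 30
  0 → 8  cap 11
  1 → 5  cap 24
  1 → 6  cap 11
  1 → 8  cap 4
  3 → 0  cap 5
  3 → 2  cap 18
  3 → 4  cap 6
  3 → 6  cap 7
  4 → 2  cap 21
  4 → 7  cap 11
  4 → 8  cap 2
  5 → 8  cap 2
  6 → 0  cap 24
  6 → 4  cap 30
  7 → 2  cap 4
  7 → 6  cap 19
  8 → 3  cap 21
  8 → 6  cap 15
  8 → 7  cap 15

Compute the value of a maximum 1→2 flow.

Maximum flow value: 17

augment #1: 1→6→0→2 bottleneck 4, total now 4
augment #2: 1→6→4→2 bottleneck 7, total now 11
augment #3: 1→8→3→2 bottleneck 4, total now 15
augment #4: 1→5→8→3→2 bottleneck 2, total now 17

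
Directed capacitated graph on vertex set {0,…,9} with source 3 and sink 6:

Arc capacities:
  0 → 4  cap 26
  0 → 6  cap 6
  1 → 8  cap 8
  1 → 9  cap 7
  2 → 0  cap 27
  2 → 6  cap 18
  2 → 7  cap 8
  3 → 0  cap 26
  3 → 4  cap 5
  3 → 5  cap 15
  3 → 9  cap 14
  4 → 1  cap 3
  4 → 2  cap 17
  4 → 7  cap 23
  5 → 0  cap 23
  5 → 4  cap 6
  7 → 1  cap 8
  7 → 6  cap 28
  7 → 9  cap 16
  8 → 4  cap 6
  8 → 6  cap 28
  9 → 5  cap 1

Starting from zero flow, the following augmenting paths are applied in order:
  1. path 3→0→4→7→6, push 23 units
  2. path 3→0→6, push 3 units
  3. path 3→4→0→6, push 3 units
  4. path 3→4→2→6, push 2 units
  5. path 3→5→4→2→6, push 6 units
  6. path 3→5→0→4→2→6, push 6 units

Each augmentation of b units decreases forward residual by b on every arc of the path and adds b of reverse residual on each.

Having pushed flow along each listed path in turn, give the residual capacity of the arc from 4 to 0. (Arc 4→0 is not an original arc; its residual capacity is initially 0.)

Residual capacity of (4,0): 26

after path 1 (3→0→4→7→6, push 23): res(4,0)=23
after path 2 (3→0→6, push 3): res(4,0)=23
after path 3 (3→4→0→6, push 3): res(4,0)=20
after path 4 (3→4→2→6, push 2): res(4,0)=20
after path 5 (3→5→4→2→6, push 6): res(4,0)=20
after path 6 (3→5→0→4→2→6, push 6): res(4,0)=26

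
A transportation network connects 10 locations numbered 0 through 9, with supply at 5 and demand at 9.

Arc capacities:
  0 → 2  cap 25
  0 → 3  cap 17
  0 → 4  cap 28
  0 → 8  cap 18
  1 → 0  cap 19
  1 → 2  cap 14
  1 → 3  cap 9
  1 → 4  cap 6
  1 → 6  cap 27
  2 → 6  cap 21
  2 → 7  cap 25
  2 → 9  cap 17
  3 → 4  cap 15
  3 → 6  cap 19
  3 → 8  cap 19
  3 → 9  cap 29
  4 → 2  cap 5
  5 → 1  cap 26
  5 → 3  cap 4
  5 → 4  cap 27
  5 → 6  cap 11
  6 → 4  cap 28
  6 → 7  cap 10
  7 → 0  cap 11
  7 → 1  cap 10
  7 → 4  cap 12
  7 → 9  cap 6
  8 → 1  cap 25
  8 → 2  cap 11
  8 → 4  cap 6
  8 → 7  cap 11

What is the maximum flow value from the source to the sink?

Maximum flow value: 45

augment #1: 5→3→9 bottleneck 4, total now 4
augment #2: 5→1→2→9 bottleneck 14, total now 18
augment #3: 5→1→3→9 bottleneck 9, total now 27
augment #4: 5→4→2→9 bottleneck 3, total now 30
augment #5: 5→6→7→9 bottleneck 6, total now 36
augment #6: 5→1→0→3→9 bottleneck 3, total now 39
augment #7: 5→6→7→0→3→9 bottleneck 4, total now 43
augment #8: 5→4→2→1→0→3→9 bottleneck 2, total now 45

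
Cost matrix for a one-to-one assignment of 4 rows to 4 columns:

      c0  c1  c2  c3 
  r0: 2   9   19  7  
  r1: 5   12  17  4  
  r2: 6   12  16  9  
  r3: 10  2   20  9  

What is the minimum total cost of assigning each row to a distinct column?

optimal assignment: row0→col0 (cost 2), row1→col3 (cost 4), row2→col2 (cost 16), row3→col1 (cost 2)
total = 2 + 4 + 16 + 2 = 24

Minimum assignment cost: 24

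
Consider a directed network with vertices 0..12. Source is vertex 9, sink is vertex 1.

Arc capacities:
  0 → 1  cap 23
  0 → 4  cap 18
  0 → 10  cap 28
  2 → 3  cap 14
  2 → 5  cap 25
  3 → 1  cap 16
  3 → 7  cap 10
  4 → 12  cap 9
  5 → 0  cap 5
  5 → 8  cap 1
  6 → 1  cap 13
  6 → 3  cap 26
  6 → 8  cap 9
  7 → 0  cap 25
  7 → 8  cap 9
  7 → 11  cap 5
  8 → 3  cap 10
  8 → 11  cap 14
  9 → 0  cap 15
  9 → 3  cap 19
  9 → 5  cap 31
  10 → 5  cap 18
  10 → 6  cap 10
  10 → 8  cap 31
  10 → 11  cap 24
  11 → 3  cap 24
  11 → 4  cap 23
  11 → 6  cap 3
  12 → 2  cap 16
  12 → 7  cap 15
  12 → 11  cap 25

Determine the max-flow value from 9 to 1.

augment #1: 9→0→1 bottleneck 15, total now 15
augment #2: 9→3→1 bottleneck 16, total now 31
augment #3: 9→5→0→1 bottleneck 5, total now 36
augment #4: 9→3→7→0→1 bottleneck 3, total now 39
augment #5: 9→5→8→11→6→1 bottleneck 1, total now 40

Maximum flow value: 40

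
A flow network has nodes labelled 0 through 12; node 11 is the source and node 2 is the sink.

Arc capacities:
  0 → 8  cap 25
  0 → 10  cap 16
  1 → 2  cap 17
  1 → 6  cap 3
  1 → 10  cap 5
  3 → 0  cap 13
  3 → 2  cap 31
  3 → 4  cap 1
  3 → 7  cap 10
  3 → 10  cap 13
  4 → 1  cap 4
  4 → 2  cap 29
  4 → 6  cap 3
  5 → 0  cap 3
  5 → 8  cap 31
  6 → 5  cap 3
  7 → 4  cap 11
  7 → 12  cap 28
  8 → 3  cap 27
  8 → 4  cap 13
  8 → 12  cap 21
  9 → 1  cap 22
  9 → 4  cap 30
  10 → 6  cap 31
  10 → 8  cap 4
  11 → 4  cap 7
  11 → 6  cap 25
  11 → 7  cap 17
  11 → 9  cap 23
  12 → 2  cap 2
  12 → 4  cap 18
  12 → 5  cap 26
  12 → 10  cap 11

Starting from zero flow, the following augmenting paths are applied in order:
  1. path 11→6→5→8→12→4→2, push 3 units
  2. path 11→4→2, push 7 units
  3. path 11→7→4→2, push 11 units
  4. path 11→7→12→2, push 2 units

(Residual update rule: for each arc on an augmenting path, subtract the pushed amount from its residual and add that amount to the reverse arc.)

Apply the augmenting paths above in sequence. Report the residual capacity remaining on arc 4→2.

Residual capacity of (4,2): 8

after path 1 (11→6→5→8→12→4→2, push 3): res(4,2)=26
after path 2 (11→4→2, push 7): res(4,2)=19
after path 3 (11→7→4→2, push 11): res(4,2)=8
after path 4 (11→7→12→2, push 2): res(4,2)=8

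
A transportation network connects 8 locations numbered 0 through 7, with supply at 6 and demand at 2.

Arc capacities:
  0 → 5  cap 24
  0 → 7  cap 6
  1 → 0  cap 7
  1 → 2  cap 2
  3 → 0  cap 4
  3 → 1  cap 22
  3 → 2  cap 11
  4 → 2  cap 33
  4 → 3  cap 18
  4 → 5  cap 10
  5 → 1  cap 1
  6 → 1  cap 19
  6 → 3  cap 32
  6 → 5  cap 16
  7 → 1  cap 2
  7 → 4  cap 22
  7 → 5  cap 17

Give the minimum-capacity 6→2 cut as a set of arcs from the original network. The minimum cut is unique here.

augment #1: 6→1→2 push 2
augment #2: 6→3→2 push 11
augment #3: 6→1→0→7→4→2 push 6
max flow = 19; residual-reachable set from 6 gives S-side
cut edges (S→T): {(0,7), (1,2), (3,2)} total cap 19

Min-cut arcs: {(0,7), (1,2), (3,2)} (total capacity 19)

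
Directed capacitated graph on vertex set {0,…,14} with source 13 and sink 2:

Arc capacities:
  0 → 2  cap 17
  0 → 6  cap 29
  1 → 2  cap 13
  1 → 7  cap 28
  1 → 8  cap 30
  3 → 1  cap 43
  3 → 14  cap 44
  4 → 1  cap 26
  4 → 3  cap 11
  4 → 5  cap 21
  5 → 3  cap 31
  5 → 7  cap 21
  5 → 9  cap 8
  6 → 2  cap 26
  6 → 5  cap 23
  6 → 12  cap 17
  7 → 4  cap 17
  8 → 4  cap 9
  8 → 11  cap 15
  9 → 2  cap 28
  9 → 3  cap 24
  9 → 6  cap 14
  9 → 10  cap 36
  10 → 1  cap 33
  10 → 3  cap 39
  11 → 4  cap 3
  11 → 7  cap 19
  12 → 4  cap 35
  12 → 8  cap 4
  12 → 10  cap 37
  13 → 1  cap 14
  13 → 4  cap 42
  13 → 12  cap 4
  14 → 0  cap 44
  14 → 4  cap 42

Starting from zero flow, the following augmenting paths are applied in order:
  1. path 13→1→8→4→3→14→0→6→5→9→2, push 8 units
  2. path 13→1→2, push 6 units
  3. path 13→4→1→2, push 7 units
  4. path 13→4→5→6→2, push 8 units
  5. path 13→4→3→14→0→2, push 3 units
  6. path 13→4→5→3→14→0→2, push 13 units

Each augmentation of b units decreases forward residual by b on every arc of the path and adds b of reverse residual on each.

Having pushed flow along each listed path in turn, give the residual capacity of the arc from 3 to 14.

after path 1 (13→1→8→4→3→14→0→6→5→9→2, push 8): res(3,14)=36
after path 2 (13→1→2, push 6): res(3,14)=36
after path 3 (13→4→1→2, push 7): res(3,14)=36
after path 4 (13→4→5→6→2, push 8): res(3,14)=36
after path 5 (13→4→3→14→0→2, push 3): res(3,14)=33
after path 6 (13→4→5→3→14→0→2, push 13): res(3,14)=20

Residual capacity of (3,14): 20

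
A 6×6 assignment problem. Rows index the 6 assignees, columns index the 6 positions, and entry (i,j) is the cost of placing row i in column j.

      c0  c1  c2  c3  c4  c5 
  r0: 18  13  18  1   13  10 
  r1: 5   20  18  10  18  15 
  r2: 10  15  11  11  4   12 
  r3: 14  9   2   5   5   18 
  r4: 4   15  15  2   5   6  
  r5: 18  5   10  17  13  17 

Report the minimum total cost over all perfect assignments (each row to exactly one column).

optimal assignment: row0→col3 (cost 1), row1→col0 (cost 5), row2→col4 (cost 4), row3→col2 (cost 2), row4→col5 (cost 6), row5→col1 (cost 5)
total = 1 + 5 + 4 + 2 + 6 + 5 = 23

Minimum assignment cost: 23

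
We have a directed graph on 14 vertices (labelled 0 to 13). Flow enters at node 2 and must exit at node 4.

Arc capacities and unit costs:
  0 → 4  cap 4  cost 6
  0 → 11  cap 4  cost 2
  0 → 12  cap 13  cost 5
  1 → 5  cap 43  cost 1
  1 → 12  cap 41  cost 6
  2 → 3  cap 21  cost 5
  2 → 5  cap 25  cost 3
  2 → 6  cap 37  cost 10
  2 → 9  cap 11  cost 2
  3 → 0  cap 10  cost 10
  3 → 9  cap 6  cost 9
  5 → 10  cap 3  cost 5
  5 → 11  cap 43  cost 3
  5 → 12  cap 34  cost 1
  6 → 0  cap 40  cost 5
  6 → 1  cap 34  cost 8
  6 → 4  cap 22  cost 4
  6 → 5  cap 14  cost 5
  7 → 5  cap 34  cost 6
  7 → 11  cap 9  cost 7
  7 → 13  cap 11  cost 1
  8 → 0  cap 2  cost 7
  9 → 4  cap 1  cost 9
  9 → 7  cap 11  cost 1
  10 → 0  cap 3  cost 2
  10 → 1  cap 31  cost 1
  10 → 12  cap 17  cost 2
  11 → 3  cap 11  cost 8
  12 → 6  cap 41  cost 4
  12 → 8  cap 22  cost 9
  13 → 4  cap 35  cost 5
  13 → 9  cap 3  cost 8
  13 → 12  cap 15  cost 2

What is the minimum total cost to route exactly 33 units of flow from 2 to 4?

shortest-cost path #1: 2→9→7→13→4 push 11 @ unit cost 9 (adds 99)
shortest-cost path #2: 2→5→12→6→4 push 22 @ unit cost 12 (adds 264)
total cost = 363

Minimum cost for 33 units: 363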